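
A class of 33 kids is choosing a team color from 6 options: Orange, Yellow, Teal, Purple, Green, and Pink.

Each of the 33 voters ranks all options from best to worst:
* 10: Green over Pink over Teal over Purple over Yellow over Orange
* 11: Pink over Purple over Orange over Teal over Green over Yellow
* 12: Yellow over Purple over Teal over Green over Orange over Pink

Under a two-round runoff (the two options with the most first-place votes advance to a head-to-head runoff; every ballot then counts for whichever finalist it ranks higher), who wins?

Round 1 first-place votes: Orange 0, Yellow 12, Teal 0, Purple 0, Green 10, Pink 11. Yellow and Pink advance.
Runoff: Yellow is ranked above Pink on 12 ballots, Pink above Yellow on 21.

Pink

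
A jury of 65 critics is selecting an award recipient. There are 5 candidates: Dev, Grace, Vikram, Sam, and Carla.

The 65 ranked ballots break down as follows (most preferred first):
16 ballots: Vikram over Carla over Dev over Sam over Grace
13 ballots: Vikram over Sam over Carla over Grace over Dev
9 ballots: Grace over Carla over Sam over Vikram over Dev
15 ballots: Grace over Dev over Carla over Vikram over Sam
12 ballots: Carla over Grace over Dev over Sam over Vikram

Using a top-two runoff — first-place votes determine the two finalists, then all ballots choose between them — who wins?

Grace

Round 1 first-place votes: Dev 0, Grace 24, Vikram 29, Sam 0, Carla 12. Vikram and Grace advance.
Runoff: Vikram is ranked above Grace on 29 ballots, Grace above Vikram on 36.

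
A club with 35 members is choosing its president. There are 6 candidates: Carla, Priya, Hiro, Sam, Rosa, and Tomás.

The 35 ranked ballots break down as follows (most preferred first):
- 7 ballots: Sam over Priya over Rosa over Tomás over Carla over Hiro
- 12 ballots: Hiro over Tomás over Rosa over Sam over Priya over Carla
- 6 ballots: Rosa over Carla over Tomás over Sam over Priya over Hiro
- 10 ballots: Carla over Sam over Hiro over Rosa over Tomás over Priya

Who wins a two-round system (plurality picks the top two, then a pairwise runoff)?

Round 1 first-place votes: Carla 10, Priya 0, Hiro 12, Sam 7, Rosa 6, Tomás 0. Hiro and Carla advance.
Runoff: Hiro is ranked above Carla on 12 ballots, Carla above Hiro on 23.

Carla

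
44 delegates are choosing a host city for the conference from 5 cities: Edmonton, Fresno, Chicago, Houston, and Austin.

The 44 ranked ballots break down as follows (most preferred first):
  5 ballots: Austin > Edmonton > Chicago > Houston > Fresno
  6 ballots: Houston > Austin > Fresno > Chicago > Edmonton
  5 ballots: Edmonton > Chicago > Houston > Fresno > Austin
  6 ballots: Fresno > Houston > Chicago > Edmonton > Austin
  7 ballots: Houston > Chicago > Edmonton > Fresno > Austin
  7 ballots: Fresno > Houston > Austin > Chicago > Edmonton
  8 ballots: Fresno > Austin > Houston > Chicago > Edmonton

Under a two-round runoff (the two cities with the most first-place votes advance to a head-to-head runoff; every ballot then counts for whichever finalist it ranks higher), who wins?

Houston

Round 1 first-place votes: Edmonton 5, Fresno 21, Chicago 0, Houston 13, Austin 5. Fresno and Houston advance.
Runoff: Fresno is ranked above Houston on 21 ballots, Houston above Fresno on 23.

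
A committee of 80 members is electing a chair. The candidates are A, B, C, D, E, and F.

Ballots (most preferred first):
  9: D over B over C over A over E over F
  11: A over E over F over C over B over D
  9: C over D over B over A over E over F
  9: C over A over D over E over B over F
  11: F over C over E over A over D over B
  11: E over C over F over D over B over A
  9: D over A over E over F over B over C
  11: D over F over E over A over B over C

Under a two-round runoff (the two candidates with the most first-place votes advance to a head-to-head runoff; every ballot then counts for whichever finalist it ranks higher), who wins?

Round 1 first-place votes: A 11, B 0, C 18, D 29, E 11, F 11. D and C advance.
Runoff: D is ranked above C on 29 ballots, C above D on 51.

C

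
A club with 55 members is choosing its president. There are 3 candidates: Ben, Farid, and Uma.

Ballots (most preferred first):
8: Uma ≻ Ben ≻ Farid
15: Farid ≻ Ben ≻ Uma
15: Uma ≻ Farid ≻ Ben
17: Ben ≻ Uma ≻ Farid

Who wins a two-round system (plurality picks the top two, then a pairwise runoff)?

Ben

Round 1 first-place votes: Ben 17, Farid 15, Uma 23. Uma and Ben advance.
Runoff: Uma is ranked above Ben on 23 ballots, Ben above Uma on 32.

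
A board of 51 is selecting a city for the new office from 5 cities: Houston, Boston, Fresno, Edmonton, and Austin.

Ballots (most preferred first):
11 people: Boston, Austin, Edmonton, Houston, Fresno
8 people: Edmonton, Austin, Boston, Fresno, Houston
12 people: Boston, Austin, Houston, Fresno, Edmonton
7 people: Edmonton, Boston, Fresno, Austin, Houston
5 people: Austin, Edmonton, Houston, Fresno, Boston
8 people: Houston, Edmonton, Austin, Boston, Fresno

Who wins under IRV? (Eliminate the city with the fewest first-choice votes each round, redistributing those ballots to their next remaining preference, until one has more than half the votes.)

Edmonton

Round 1: Houston 8, Boston 23, Fresno 0, Edmonton 15, Austin 5. Fresno eliminated.
Round 2: Houston 8, Boston 23, Edmonton 15, Austin 5. Austin eliminated.
Round 3: Houston 8, Boston 23, Edmonton 20. Houston eliminated.
Round 4: Boston 23, Edmonton 28. Edmonton has a majority (≥26).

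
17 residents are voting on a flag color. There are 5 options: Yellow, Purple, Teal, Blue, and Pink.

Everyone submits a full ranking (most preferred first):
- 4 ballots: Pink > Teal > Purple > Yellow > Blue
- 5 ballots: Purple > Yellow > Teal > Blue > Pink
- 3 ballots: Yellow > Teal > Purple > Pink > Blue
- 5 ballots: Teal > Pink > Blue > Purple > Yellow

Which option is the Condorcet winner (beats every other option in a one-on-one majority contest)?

Teal vs Yellow: 9–8
Teal vs Purple: 12–5
Teal vs Blue: 17–0
Teal vs Pink: 13–4
Teal beats every other option.

Teal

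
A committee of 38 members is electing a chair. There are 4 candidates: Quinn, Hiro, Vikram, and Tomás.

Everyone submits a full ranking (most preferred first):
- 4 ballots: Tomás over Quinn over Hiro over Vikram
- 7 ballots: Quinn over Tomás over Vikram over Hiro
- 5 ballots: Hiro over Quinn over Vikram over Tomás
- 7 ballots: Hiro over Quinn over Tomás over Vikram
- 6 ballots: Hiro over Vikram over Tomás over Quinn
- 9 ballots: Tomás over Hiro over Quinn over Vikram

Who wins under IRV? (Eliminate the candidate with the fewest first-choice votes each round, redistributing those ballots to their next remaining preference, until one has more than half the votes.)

Round 1: Quinn 7, Hiro 18, Vikram 0, Tomás 13. Vikram eliminated.
Round 2: Quinn 7, Hiro 18, Tomás 13. Quinn eliminated.
Round 3: Hiro 18, Tomás 20. Tomás has a majority (≥20).

Tomás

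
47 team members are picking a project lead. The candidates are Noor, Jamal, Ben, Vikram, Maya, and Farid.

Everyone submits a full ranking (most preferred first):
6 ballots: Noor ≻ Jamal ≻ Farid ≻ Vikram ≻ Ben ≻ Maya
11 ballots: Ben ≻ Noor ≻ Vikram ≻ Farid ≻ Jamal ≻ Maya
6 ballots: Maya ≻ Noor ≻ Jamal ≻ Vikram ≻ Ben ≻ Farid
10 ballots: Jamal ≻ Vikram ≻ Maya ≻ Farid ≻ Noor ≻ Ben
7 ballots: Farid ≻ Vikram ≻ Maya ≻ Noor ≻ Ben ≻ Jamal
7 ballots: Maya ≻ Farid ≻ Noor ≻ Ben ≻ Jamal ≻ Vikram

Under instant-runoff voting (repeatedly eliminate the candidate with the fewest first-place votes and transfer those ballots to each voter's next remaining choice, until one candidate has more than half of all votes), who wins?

Jamal

Round 1: Noor 6, Jamal 10, Ben 11, Vikram 0, Maya 13, Farid 7. Vikram eliminated.
Round 2: Noor 6, Jamal 10, Ben 11, Maya 13, Farid 7. Noor eliminated.
Round 3: Jamal 16, Ben 11, Maya 13, Farid 7. Farid eliminated.
Round 4: Jamal 16, Ben 11, Maya 20. Ben eliminated.
Round 5: Jamal 27, Maya 20. Jamal has a majority (≥24).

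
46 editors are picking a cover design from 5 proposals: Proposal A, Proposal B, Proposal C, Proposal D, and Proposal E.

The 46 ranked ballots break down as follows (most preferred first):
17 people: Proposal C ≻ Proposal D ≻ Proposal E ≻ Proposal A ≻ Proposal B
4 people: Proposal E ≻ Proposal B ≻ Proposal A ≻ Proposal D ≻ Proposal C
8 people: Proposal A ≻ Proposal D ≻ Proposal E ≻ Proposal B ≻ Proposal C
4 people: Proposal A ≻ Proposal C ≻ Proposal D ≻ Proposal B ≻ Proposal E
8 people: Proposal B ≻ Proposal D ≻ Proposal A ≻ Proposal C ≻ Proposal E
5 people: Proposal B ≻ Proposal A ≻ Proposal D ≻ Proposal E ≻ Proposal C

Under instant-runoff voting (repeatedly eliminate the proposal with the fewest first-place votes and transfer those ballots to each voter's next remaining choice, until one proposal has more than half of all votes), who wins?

Proposal B

Round 1: Proposal A 12, Proposal B 13, Proposal C 17, Proposal D 0, Proposal E 4. Proposal D eliminated.
Round 2: Proposal A 12, Proposal B 13, Proposal C 17, Proposal E 4. Proposal E eliminated.
Round 3: Proposal A 12, Proposal B 17, Proposal C 17. Proposal A eliminated.
Round 4: Proposal B 25, Proposal C 21. Proposal B has a majority (≥24).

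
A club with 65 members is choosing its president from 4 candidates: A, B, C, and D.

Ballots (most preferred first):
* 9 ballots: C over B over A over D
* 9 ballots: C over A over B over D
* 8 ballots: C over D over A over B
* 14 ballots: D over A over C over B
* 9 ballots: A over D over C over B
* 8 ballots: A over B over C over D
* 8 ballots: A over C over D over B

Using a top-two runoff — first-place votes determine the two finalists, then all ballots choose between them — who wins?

A

Round 1 first-place votes: A 25, B 0, C 26, D 14. C and A advance.
Runoff: C is ranked above A on 26 ballots, A above C on 39.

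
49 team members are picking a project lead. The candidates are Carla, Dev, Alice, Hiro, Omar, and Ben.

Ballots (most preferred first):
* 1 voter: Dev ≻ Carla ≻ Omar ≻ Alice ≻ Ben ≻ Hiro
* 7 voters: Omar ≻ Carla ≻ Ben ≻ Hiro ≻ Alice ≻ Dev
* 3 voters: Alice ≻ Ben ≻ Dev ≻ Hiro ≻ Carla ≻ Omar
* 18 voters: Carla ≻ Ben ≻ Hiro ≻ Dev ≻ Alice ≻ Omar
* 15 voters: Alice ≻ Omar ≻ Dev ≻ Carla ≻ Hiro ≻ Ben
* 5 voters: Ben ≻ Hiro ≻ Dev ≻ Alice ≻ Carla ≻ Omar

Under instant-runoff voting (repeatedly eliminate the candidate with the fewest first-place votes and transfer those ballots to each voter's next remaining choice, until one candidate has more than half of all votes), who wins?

Carla

Round 1: Carla 18, Dev 1, Alice 18, Hiro 0, Omar 7, Ben 5. Hiro eliminated.
Round 2: Carla 18, Dev 1, Alice 18, Omar 7, Ben 5. Dev eliminated.
Round 3: Carla 19, Alice 18, Omar 7, Ben 5. Ben eliminated.
Round 4: Carla 19, Alice 23, Omar 7. Omar eliminated.
Round 5: Carla 26, Alice 23. Carla has a majority (≥25).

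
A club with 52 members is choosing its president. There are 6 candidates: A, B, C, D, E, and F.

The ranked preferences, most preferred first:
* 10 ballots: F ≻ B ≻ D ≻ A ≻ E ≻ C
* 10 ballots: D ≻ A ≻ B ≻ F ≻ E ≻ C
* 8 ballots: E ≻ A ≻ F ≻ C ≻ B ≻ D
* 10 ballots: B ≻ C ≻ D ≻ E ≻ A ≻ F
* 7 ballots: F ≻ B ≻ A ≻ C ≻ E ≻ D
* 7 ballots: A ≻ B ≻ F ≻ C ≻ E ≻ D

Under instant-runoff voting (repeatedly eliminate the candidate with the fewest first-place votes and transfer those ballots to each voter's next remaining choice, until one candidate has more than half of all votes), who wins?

B

Round 1: A 7, B 10, C 0, D 10, E 8, F 17. C eliminated.
Round 2: A 7, B 10, D 10, E 8, F 17. A eliminated.
Round 3: B 17, D 10, E 8, F 17. E eliminated.
Round 4: B 17, D 10, F 25. D eliminated.
Round 5: B 27, F 25. B has a majority (≥27).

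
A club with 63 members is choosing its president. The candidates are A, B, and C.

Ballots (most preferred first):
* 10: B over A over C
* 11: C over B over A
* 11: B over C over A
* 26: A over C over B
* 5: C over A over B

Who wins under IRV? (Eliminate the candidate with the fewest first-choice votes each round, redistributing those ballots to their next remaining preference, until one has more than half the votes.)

Round 1: A 26, B 21, C 16. C eliminated.
Round 2: A 31, B 32. B has a majority (≥32).

B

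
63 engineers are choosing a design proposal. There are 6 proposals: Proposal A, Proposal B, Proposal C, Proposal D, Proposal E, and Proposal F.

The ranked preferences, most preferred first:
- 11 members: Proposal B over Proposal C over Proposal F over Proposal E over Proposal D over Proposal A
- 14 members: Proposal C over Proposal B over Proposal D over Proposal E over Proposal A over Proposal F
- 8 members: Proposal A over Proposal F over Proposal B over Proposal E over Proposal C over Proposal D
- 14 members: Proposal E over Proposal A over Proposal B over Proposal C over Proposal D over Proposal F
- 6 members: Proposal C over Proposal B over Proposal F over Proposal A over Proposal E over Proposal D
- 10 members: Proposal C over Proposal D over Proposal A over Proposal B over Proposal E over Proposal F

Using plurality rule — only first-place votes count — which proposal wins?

Proposal C

First-place votes: Proposal A 8, Proposal B 11, Proposal C 30, Proposal D 0, Proposal E 14, Proposal F 0.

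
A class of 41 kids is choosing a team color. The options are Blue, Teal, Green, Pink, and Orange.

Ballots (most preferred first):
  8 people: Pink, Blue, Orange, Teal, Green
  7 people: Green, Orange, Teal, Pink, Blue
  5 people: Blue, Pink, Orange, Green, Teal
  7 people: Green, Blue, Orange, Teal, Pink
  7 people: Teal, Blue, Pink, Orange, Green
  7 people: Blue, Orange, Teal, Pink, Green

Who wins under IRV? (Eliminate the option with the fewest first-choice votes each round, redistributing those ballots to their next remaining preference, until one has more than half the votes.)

Round 1: Blue 12, Teal 7, Green 14, Pink 8, Orange 0. Orange eliminated.
Round 2: Blue 12, Teal 7, Green 14, Pink 8. Teal eliminated.
Round 3: Blue 19, Green 14, Pink 8. Pink eliminated.
Round 4: Blue 27, Green 14. Blue has a majority (≥21).

Blue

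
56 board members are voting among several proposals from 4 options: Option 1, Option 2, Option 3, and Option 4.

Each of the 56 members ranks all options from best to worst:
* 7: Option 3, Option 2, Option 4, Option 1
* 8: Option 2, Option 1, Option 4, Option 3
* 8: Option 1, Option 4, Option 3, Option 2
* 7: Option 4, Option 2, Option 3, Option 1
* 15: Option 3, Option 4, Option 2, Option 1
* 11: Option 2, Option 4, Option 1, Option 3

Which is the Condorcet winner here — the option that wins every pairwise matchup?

Option 4

Option 4 vs Option 1: 40–16
Option 4 vs Option 2: 30–26
Option 4 vs Option 3: 34–22
Option 4 beats every other option.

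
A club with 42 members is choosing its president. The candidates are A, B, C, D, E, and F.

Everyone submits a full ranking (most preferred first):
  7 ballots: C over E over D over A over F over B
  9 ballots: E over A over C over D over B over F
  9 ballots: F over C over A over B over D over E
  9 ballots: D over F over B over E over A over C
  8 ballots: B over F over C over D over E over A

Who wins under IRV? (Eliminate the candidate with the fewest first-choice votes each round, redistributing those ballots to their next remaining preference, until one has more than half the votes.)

F

Round 1: A 0, B 8, C 7, D 9, E 9, F 9. A eliminated.
Round 2: B 8, C 7, D 9, E 9, F 9. C eliminated.
Round 3: B 8, D 9, E 16, F 9. B eliminated.
Round 4: D 9, E 16, F 17. D eliminated.
Round 5: E 16, F 26. F has a majority (≥22).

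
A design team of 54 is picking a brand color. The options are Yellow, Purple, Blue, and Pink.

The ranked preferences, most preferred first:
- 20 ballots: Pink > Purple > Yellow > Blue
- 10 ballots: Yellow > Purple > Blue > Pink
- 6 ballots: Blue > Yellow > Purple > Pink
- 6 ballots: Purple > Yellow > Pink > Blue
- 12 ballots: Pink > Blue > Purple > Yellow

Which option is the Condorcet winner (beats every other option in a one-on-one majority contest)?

Pink vs Yellow: 32–22
Pink vs Purple: 32–22
Pink vs Blue: 38–16
Pink beats every other option.

Pink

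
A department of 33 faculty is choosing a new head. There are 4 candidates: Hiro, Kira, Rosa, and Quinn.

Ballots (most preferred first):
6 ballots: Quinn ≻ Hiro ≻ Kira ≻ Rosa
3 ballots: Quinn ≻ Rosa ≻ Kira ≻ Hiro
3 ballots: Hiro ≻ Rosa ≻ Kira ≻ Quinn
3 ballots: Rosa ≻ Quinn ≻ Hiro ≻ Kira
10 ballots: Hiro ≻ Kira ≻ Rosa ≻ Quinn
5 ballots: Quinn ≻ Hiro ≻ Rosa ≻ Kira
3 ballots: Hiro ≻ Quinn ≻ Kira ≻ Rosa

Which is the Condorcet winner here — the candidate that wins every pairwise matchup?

Quinn vs Hiro: 17–16
Quinn vs Kira: 20–13
Quinn vs Rosa: 17–16
Quinn beats every other candidate.

Quinn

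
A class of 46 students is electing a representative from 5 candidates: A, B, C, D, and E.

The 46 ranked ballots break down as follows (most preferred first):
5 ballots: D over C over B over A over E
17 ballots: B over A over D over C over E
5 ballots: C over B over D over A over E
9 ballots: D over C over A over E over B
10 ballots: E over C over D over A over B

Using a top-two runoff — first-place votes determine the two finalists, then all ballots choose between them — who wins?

D

Round 1 first-place votes: A 0, B 17, C 5, D 14, E 10. B and D advance.
Runoff: B is ranked above D on 22 ballots, D above B on 24.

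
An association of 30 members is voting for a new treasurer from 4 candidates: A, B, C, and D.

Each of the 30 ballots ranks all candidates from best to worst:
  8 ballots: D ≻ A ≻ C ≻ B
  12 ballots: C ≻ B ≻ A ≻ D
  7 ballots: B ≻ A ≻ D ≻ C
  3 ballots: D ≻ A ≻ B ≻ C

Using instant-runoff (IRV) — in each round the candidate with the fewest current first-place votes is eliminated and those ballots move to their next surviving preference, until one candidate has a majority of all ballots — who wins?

D

Round 1: A 0, B 7, C 12, D 11. A eliminated.
Round 2: B 7, C 12, D 11. B eliminated.
Round 3: C 12, D 18. D has a majority (≥16).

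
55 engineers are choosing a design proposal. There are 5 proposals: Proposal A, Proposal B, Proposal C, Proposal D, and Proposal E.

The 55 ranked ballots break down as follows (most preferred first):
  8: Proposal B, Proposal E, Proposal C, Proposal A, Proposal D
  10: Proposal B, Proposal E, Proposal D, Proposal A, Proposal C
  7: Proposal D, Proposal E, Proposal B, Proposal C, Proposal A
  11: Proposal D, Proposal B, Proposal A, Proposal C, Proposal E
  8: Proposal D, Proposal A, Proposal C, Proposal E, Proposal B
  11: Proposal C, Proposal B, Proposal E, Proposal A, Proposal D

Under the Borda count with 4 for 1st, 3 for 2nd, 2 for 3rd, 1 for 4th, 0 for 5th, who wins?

Proposal B

Proposal A: 8×1 + 10×1 + 7×0 + 11×2 + 8×3 + 11×1 = 75
Proposal B: 8×4 + 10×4 + 7×2 + 11×3 + 8×0 + 11×3 = 152
Proposal C: 8×2 + 10×0 + 7×1 + 11×1 + 8×2 + 11×4 = 94
Proposal D: 8×0 + 10×2 + 7×4 + 11×4 + 8×4 + 11×0 = 124
Proposal E: 8×3 + 10×3 + 7×3 + 11×0 + 8×1 + 11×2 = 105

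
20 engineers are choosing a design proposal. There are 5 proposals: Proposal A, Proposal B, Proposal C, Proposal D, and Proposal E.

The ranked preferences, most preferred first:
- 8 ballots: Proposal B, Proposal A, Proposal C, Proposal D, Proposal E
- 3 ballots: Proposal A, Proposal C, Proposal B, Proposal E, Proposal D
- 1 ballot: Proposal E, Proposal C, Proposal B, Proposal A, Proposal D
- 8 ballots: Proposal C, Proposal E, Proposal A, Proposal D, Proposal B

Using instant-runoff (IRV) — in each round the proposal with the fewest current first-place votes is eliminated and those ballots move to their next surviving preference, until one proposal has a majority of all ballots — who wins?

Round 1: Proposal A 3, Proposal B 8, Proposal C 8, Proposal D 0, Proposal E 1. Proposal D eliminated.
Round 2: Proposal A 3, Proposal B 8, Proposal C 8, Proposal E 1. Proposal E eliminated.
Round 3: Proposal A 3, Proposal B 8, Proposal C 9. Proposal A eliminated.
Round 4: Proposal B 8, Proposal C 12. Proposal C has a majority (≥11).

Proposal C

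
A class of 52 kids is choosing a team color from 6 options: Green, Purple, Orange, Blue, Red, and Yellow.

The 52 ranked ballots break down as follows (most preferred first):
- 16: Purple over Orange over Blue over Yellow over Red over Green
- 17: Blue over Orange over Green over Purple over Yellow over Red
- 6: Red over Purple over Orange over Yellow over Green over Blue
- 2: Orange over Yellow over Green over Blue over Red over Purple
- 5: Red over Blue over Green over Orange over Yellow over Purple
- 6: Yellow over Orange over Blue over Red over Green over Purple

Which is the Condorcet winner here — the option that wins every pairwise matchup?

Orange vs Green: 47–5
Orange vs Purple: 30–22
Orange vs Blue: 30–22
Orange vs Red: 41–11
Orange vs Yellow: 46–6
Orange beats every other option.

Orange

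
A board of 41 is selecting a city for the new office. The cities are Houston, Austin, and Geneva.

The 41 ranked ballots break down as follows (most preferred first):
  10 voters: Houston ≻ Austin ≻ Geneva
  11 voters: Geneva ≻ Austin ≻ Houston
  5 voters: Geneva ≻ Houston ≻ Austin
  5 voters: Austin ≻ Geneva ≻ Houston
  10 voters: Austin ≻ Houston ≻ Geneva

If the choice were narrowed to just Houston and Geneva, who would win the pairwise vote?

Geneva

Houston is ranked above Geneva on 20 ballots; Geneva above Houston on 21.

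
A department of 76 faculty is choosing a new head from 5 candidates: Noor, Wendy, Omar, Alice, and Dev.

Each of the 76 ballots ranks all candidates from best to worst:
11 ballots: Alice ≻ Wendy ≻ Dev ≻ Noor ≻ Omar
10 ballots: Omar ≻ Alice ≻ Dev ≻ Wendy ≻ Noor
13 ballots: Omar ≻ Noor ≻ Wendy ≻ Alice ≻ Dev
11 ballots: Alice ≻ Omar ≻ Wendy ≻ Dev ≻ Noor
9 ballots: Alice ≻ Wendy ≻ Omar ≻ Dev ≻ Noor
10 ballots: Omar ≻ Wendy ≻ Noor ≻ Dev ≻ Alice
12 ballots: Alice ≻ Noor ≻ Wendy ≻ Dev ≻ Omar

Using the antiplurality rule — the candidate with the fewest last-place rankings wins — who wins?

Wendy

Last-place votes: Noor 30, Wendy 0, Omar 23, Alice 10, Dev 13.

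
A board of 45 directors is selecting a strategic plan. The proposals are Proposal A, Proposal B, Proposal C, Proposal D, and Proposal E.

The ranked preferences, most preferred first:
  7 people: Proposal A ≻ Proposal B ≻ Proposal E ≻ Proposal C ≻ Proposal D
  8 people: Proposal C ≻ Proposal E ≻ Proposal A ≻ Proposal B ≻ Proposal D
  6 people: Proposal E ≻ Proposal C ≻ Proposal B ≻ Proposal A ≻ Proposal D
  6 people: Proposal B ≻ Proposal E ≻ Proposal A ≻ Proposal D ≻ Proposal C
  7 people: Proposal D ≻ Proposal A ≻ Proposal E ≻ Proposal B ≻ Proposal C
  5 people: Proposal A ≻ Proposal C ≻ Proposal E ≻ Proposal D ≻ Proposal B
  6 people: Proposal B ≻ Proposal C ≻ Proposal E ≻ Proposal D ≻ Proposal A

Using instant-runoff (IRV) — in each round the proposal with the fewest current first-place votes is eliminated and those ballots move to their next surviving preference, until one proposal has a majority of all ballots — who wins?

Proposal A

Round 1: Proposal A 12, Proposal B 12, Proposal C 8, Proposal D 7, Proposal E 6. Proposal E eliminated.
Round 2: Proposal A 12, Proposal B 12, Proposal C 14, Proposal D 7. Proposal D eliminated.
Round 3: Proposal A 19, Proposal B 12, Proposal C 14. Proposal B eliminated.
Round 4: Proposal A 25, Proposal C 20. Proposal A has a majority (≥23).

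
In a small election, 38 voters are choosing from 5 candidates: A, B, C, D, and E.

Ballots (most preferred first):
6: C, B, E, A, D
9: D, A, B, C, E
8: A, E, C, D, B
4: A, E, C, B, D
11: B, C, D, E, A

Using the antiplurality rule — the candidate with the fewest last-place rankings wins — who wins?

C

Last-place votes: A 11, B 8, C 0, D 10, E 9.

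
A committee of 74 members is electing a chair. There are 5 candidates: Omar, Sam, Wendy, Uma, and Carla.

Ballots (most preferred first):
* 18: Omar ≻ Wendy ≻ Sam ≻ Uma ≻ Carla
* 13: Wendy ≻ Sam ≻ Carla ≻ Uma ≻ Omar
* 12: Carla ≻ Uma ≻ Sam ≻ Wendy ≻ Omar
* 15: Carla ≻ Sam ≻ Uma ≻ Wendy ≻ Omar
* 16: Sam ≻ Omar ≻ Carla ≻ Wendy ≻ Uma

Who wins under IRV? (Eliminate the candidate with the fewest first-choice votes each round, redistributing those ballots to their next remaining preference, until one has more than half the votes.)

Sam

Round 1: Omar 18, Sam 16, Wendy 13, Uma 0, Carla 27. Uma eliminated.
Round 2: Omar 18, Sam 16, Wendy 13, Carla 27. Wendy eliminated.
Round 3: Omar 18, Sam 29, Carla 27. Omar eliminated.
Round 4: Sam 47, Carla 27. Sam has a majority (≥38).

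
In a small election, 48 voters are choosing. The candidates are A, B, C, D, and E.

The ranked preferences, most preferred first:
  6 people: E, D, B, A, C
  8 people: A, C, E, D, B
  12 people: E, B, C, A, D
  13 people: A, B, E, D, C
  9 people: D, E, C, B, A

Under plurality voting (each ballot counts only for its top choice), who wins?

A

First-place votes: A 21, B 0, C 0, D 9, E 18.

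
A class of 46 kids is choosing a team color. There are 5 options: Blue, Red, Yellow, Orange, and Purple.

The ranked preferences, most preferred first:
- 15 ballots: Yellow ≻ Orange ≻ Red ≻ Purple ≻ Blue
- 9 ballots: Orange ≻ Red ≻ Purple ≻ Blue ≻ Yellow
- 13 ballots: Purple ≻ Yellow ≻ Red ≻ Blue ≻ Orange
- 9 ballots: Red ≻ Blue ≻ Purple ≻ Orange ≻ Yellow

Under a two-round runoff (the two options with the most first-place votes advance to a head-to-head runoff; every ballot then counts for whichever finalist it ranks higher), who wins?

Purple

Round 1 first-place votes: Blue 0, Red 9, Yellow 15, Orange 9, Purple 13. Yellow and Purple advance.
Runoff: Yellow is ranked above Purple on 15 ballots, Purple above Yellow on 31.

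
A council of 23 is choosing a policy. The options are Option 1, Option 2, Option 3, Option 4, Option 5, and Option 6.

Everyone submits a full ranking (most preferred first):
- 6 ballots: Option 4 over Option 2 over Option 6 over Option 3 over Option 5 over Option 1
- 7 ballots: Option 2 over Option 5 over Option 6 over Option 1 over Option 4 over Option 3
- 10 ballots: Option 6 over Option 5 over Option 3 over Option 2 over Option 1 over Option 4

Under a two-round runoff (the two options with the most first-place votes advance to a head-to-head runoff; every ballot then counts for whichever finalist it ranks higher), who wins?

Round 1 first-place votes: Option 1 0, Option 2 7, Option 3 0, Option 4 6, Option 5 0, Option 6 10. Option 6 and Option 2 advance.
Runoff: Option 6 is ranked above Option 2 on 10 ballots, Option 2 above Option 6 on 13.

Option 2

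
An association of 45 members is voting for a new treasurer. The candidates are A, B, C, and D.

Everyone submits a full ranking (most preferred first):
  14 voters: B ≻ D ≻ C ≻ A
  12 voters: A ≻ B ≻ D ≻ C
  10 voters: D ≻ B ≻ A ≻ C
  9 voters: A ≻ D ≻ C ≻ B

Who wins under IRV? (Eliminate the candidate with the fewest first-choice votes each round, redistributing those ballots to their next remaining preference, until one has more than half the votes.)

Round 1: A 21, B 14, C 0, D 10. C eliminated.
Round 2: A 21, B 14, D 10. D eliminated.
Round 3: A 21, B 24. B has a majority (≥23).

B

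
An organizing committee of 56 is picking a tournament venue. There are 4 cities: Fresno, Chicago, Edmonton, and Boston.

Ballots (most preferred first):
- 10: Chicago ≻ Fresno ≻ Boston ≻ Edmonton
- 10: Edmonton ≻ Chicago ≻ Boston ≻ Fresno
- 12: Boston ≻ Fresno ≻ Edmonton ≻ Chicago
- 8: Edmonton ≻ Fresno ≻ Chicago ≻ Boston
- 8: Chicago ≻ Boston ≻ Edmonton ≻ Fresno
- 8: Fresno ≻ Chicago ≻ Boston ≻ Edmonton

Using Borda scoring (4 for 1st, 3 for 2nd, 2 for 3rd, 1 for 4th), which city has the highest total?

Chicago

Fresno: 10×3 + 10×1 + 12×3 + 8×3 + 8×1 + 8×4 = 140
Chicago: 10×4 + 10×3 + 12×1 + 8×2 + 8×4 + 8×3 = 154
Edmonton: 10×1 + 10×4 + 12×2 + 8×4 + 8×2 + 8×1 = 130
Boston: 10×2 + 10×2 + 12×4 + 8×1 + 8×3 + 8×2 = 136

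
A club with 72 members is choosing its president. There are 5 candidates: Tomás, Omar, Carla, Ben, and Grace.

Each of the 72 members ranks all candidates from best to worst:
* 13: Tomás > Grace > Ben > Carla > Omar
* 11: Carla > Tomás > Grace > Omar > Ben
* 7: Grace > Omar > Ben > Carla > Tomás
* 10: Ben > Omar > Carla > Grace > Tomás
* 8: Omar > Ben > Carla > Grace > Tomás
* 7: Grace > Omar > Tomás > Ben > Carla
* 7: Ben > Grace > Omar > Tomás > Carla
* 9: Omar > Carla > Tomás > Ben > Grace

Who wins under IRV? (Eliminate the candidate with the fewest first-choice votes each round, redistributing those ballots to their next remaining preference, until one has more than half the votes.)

Omar

Round 1: Tomás 13, Omar 17, Carla 11, Ben 17, Grace 14. Carla eliminated.
Round 2: Tomás 24, Omar 17, Ben 17, Grace 14. Grace eliminated.
Round 3: Tomás 24, Omar 31, Ben 17. Ben eliminated.
Round 4: Tomás 24, Omar 48. Omar has a majority (≥37).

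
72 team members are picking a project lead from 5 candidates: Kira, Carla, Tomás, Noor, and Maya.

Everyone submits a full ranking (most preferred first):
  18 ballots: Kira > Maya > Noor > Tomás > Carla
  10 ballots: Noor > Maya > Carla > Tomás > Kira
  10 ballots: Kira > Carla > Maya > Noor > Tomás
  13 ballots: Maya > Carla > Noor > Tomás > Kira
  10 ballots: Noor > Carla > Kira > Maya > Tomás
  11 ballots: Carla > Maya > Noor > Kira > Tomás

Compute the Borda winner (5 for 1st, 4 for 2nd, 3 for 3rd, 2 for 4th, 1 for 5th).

Kira: 18×5 + 10×1 + 10×5 + 13×1 + 10×3 + 11×2 = 215
Carla: 18×1 + 10×3 + 10×4 + 13×4 + 10×4 + 11×5 = 235
Tomás: 18×2 + 10×2 + 10×1 + 13×2 + 10×1 + 11×1 = 113
Noor: 18×3 + 10×5 + 10×2 + 13×3 + 10×5 + 11×3 = 246
Maya: 18×4 + 10×4 + 10×3 + 13×5 + 10×2 + 11×4 = 271

Maya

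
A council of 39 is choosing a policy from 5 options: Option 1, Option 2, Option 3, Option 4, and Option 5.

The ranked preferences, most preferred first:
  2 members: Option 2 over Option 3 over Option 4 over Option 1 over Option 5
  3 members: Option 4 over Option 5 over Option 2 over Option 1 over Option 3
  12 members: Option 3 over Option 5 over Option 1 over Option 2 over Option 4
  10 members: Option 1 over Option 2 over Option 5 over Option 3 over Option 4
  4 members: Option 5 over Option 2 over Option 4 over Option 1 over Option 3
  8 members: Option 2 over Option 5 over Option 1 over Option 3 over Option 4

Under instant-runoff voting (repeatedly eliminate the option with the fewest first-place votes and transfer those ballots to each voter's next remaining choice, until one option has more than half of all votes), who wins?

Option 2

Round 1: Option 1 10, Option 2 10, Option 3 12, Option 4 3, Option 5 4. Option 4 eliminated.
Round 2: Option 1 10, Option 2 10, Option 3 12, Option 5 7. Option 5 eliminated.
Round 3: Option 1 10, Option 2 17, Option 3 12. Option 1 eliminated.
Round 4: Option 2 27, Option 3 12. Option 2 has a majority (≥20).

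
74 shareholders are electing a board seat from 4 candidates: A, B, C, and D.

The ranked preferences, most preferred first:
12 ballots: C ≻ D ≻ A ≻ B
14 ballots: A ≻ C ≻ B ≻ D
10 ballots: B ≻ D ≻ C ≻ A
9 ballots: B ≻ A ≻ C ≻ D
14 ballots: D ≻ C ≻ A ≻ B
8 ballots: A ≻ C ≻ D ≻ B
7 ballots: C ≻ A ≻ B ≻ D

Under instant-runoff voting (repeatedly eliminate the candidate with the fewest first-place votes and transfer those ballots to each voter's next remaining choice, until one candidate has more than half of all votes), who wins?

C

Round 1: A 22, B 19, C 19, D 14. D eliminated.
Round 2: A 22, B 19, C 33. B eliminated.
Round 3: A 31, C 43. C has a majority (≥38).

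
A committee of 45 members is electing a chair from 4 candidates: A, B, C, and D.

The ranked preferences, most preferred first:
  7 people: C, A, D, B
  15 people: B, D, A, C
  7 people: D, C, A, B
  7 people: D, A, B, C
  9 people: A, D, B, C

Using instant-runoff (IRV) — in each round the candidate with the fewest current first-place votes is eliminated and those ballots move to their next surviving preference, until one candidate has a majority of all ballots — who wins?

Round 1: A 9, B 15, C 7, D 14. C eliminated.
Round 2: A 16, B 15, D 14. D eliminated.
Round 3: A 30, B 15. A has a majority (≥23).

A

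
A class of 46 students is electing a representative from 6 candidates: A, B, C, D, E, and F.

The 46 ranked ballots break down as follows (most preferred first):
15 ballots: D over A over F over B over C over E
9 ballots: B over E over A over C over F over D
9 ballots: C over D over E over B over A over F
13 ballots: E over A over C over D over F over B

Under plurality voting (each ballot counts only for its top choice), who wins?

First-place votes: A 0, B 9, C 9, D 15, E 13, F 0.

D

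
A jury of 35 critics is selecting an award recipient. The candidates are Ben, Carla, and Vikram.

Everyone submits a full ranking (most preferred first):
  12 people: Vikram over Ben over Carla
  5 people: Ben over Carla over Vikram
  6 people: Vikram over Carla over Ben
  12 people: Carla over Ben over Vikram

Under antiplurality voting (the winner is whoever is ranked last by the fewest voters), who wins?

Last-place votes: Ben 6, Carla 12, Vikram 17.

Ben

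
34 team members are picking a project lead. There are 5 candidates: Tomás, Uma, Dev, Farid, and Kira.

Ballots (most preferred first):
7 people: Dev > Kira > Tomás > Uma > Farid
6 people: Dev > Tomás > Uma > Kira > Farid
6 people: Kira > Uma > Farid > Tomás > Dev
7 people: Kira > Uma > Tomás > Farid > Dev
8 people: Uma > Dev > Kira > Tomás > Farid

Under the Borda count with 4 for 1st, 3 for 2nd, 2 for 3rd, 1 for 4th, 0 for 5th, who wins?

Tomás: 7×2 + 6×3 + 6×1 + 7×2 + 8×1 = 60
Uma: 7×1 + 6×2 + 6×3 + 7×3 + 8×4 = 90
Dev: 7×4 + 6×4 + 6×0 + 7×0 + 8×3 = 76
Farid: 7×0 + 6×0 + 6×2 + 7×1 + 8×0 = 19
Kira: 7×3 + 6×1 + 6×4 + 7×4 + 8×2 = 95

Kira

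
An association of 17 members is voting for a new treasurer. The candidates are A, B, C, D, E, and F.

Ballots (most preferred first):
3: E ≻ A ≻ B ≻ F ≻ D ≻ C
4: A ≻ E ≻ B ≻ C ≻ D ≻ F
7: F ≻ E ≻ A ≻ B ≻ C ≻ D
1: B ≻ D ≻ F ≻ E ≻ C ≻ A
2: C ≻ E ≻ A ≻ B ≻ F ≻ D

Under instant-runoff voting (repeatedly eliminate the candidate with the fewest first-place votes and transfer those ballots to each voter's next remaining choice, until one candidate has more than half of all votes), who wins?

E

Round 1: A 4, B 1, C 2, D 0, E 3, F 7. D eliminated.
Round 2: A 4, B 1, C 2, E 3, F 7. B eliminated.
Round 3: A 4, C 2, E 3, F 8. C eliminated.
Round 4: A 4, E 5, F 8. A eliminated.
Round 5: E 9, F 8. E has a majority (≥9).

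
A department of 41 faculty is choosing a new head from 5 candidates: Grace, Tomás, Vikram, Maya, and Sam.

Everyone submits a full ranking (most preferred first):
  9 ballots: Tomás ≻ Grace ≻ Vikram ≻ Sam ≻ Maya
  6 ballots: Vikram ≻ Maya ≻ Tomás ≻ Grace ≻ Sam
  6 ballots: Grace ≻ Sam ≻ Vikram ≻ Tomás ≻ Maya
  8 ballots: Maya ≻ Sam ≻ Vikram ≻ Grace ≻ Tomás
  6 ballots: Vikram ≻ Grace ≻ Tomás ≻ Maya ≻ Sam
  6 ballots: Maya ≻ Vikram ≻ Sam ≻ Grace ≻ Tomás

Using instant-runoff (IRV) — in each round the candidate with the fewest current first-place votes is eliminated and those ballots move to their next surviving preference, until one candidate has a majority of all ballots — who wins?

Round 1: Grace 6, Tomás 9, Vikram 12, Maya 14, Sam 0. Sam eliminated.
Round 2: Grace 6, Tomás 9, Vikram 12, Maya 14. Grace eliminated.
Round 3: Tomás 9, Vikram 18, Maya 14. Tomás eliminated.
Round 4: Vikram 27, Maya 14. Vikram has a majority (≥21).

Vikram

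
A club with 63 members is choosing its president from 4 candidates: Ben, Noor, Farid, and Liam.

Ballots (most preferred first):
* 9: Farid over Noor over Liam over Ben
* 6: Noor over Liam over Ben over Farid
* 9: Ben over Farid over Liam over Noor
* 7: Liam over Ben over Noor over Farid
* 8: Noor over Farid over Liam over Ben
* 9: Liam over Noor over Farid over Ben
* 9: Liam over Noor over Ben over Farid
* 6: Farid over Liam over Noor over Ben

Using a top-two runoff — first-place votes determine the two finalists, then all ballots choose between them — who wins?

Round 1 first-place votes: Ben 9, Noor 14, Farid 15, Liam 25. Liam and Farid advance.
Runoff: Liam is ranked above Farid on 31 ballots, Farid above Liam on 32.

Farid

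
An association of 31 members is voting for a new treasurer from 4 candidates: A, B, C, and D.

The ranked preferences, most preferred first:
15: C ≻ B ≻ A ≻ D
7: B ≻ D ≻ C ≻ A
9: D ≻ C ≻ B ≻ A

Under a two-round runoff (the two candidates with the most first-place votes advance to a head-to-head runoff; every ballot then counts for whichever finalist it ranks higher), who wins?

Round 1 first-place votes: A 0, B 7, C 15, D 9. C and D advance.
Runoff: C is ranked above D on 15 ballots, D above C on 16.

D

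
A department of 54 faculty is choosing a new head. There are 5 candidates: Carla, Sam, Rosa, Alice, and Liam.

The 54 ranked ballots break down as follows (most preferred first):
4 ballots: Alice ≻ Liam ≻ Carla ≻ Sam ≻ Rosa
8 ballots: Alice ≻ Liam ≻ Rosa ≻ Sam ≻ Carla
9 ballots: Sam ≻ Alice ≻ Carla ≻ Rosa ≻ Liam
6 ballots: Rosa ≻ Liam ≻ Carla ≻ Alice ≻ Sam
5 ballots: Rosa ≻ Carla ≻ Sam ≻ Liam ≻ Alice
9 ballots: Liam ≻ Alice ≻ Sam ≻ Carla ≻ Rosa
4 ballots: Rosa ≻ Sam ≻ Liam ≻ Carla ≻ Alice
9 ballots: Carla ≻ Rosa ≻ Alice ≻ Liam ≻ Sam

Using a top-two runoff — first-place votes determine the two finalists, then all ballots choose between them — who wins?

Alice

Round 1 first-place votes: Carla 9, Sam 9, Rosa 15, Alice 12, Liam 9. Rosa and Alice advance.
Runoff: Rosa is ranked above Alice on 24 ballots, Alice above Rosa on 30.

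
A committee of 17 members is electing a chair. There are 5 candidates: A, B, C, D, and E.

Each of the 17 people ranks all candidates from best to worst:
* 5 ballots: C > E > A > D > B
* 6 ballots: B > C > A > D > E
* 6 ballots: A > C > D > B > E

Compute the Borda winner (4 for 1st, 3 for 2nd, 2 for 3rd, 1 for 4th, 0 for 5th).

A: 5×2 + 6×2 + 6×4 = 46
B: 5×0 + 6×4 + 6×1 = 30
C: 5×4 + 6×3 + 6×3 = 56
D: 5×1 + 6×1 + 6×2 = 23
E: 5×3 + 6×0 + 6×0 = 15

C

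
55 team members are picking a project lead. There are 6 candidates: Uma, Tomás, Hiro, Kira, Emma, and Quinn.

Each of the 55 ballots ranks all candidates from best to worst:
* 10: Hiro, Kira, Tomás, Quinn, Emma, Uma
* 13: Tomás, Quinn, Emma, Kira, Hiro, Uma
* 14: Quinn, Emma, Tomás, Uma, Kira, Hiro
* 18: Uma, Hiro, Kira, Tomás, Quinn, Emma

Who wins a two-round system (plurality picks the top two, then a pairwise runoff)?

Round 1 first-place votes: Uma 18, Tomás 13, Hiro 10, Kira 0, Emma 0, Quinn 14. Uma and Quinn advance.
Runoff: Uma is ranked above Quinn on 18 ballots, Quinn above Uma on 37.

Quinn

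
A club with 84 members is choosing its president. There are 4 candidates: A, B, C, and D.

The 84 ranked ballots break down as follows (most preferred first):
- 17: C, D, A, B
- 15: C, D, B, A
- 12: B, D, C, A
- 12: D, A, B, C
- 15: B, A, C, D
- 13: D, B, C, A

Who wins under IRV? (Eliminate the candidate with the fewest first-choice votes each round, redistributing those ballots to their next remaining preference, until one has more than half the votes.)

B

Round 1: A 0, B 27, C 32, D 25. A eliminated.
Round 2: B 27, C 32, D 25. D eliminated.
Round 3: B 52, C 32. B has a majority (≥43).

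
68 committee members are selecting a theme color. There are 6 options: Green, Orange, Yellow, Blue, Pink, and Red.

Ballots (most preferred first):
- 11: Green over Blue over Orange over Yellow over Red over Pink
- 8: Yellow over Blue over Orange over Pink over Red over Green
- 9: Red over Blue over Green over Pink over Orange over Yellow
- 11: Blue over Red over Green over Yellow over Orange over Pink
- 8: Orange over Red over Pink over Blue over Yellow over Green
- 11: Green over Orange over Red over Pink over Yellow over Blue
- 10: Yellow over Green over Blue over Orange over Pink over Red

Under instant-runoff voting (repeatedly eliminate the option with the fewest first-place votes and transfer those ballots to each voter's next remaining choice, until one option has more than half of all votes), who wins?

Red

Round 1: Green 22, Orange 8, Yellow 18, Blue 11, Pink 0, Red 9. Pink eliminated.
Round 2: Green 22, Orange 8, Yellow 18, Blue 11, Red 9. Orange eliminated.
Round 3: Green 22, Yellow 18, Blue 11, Red 17. Blue eliminated.
Round 4: Green 22, Yellow 18, Red 28. Yellow eliminated.
Round 5: Green 32, Red 36. Red has a majority (≥35).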